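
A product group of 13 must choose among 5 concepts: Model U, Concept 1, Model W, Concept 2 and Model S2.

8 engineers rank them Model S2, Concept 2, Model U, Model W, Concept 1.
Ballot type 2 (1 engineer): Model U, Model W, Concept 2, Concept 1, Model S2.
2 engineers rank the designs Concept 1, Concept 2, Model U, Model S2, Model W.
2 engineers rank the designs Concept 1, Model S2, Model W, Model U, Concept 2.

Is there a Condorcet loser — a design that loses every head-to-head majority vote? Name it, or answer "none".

Head-to-head results (13 engineers):
Model U vs Concept 1: Model U, 9–4.
Model U–Model W: Model U 11–2.
Model U vs Concept 2: Concept 2 wins 10–3.
Model U vs Model S2: Model S2 wins 10–3.
Concept 1 vs Model W: Model W wins 9–4.
Concept 1 vs Concept 2: Concept 2 wins 9–4.
Concept 1 vs Model S2: Concept 1 is ranked higher on 1+2+2 = 5 ballots, Model S2 on 8. Model S2 wins 8–5.
Model W vs Concept 2: Model W preferred on 1+2 = 3 ballots; Concept 2 wins 10–3.
Model W vs Model S2: Model S2 wins 12–1.
Concept 2 vs Model S2: Model S2 wins 10–3.
Only Concept 1 has no wins; Concept 1 is the Condorcet loser.

Concept 1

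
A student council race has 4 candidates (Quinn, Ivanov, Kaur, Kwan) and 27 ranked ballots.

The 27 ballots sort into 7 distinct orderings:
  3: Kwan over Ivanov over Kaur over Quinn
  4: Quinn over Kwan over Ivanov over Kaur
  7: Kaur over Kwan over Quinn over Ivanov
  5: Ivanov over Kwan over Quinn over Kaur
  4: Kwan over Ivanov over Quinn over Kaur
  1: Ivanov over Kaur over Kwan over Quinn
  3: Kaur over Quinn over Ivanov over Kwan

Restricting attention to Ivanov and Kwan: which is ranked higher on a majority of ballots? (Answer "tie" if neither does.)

Kwan

Ballots ranking Ivanov above Kwan: 5 + 1 + 3 = 9.
Ballots ranking Kwan above Ivanov: 27 − 9 = 18.
Kwan wins the head-to-head 18–9.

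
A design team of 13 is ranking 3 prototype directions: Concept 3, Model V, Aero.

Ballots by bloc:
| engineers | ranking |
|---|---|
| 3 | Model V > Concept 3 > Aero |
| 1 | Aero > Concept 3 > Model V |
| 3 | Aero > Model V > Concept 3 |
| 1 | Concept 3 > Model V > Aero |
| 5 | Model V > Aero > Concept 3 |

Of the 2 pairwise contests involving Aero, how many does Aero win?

1

Aero against each rival (13 engineers):
Aero–Concept 3: Aero 9–4.
Aero vs Model V: Aero is ranked higher on 1+3 = 4 ballots, Model V on 9. Model V wins 9–4.
Aero beats Concept 3; loses to Model V — 1 pairwise win.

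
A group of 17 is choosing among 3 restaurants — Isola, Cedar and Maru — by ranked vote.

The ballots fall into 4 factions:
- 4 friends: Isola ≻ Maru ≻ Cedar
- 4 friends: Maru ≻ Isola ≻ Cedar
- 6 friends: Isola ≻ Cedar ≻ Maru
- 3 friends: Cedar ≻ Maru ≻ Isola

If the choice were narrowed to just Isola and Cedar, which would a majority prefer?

Ballots ranking Isola above Cedar: 4 + 4 + 6 = 14.
Ballots ranking Cedar above Isola: 17 − 14 = 3.
Isola wins the head-to-head 14–3.

Isola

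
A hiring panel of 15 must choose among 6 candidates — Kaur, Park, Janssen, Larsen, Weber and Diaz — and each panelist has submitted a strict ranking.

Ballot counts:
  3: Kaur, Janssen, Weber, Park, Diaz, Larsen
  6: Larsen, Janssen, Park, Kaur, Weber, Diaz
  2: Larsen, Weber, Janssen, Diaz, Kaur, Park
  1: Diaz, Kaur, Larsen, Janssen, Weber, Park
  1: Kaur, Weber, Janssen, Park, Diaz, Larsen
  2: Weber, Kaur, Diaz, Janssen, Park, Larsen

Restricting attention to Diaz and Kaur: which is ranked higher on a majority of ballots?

Kaur

Ballots ranking Diaz above Kaur: 2 + 1 = 3.
Ballots ranking Kaur above Diaz: 15 − 3 = 12.
Kaur wins the head-to-head 12–3.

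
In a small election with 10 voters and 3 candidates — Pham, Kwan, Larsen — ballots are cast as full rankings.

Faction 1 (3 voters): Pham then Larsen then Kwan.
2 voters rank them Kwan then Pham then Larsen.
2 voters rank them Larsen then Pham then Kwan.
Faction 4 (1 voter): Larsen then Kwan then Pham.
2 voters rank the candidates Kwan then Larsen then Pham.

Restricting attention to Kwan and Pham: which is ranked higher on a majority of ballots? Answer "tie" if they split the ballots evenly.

tie

Ballots ranking Kwan above Pham: 2 + 1 + 2 = 5.
Ballots ranking Pham above Kwan: 10 − 5 = 5.
5–5: the pair ties.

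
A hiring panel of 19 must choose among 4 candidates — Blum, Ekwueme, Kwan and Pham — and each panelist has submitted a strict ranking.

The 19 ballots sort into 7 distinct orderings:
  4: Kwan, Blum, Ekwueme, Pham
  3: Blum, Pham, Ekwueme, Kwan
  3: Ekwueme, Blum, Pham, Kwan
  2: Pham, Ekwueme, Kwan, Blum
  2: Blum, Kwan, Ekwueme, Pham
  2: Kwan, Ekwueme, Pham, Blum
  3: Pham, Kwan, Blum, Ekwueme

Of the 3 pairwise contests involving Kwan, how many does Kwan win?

Kwan against each rival (19 committee members):
Kwan vs Blum: Kwan, 11–8.
Kwan vs Ekwueme: Kwan, 11–8.
Kwan vs Pham: Kwan preferred on 4+2+2 = 8 ballots; Pham wins 11–8.
Kwan beats Blum, Ekwueme; loses to Pham — 2 pairwise wins.

2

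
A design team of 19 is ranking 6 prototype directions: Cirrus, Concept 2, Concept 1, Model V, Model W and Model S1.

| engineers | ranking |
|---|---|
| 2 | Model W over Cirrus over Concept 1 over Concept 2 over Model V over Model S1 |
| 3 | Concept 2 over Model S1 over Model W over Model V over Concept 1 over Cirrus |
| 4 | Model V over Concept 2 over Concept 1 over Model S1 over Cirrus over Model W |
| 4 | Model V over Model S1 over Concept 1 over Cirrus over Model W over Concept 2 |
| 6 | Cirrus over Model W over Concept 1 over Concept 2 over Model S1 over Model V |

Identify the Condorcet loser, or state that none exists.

Pairwise majorities:
Cirrus vs Concept 2: 2+4+6 = 12 for Cirrus, 7 for Concept 2 — Cirrus by 12–7.
Cirrus vs Concept 1: Concept 1, 11–8.
Cirrus vs Model V: 8 to 11, Model V.
Cirrus vs Model W: Cirrus, 14–5.
Cirrus vs Model S1: Cirrus is ranked higher on 2+6 = 8 ballots, Model S1 on 11. Model S1 wins 11–8.
Concept 2 vs Concept 1: Concept 1, 12–7.
Concept 2–Model V: Concept 2 11–8.
Concept 2 vs Model W: Concept 2 is ranked higher on 3+4 = 7 ballots, Model W on 12. Model W wins 12–7.
Concept 2 vs Model S1: 2+3+4+6 = 15 for Concept 2, 4 for Model S1 — Concept 2 by 15–4.
Concept 1 vs Model V: 2+6 = 8 for Concept 1, 11 for Model V — Model V by 11–8.
Concept 1 vs Model W: Model W, 11–8.
Concept 1 vs Model S1: Concept 1 wins 12–7.
Model V vs Model W: 8 to 11, Model W.
Model V–Model S1: Model V 10–9.
Model W vs Model S1: Model W is ranked higher on 2+6 = 8 ballots, Model S1 on 11. Model S1 wins 11–8.
No design is winless: Cirrus beats Concept 2; Concept 2 beats Model V; Concept 1 beats Cirrus; Model V beats Cirrus; Model W beats Concept 2; Model S1 beats Cirrus. There is no Condorcet loser.

none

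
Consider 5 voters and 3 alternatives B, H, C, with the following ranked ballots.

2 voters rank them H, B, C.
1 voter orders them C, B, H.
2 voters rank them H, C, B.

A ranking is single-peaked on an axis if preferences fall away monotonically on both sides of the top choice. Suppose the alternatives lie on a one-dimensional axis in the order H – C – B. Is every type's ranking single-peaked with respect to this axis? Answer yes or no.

Axis positions: H=1, C=2, B=3.
Type 1: ranking walks positions 1-3-2; B is ranked above C even though C lies between B and the peak H on the axis — preferences dip and rise again. Not single-peaked.
Type 2 (peak C at position 2): ranking walks positions 2-3-1, expanding outward from the peak — single-peaked.
Type 3 (peak H at position 1): ranking walks positions 1-2-3, expanding outward from the peak — single-peaked.
Type 1 violates single-peakedness, so the profile is not single-peaked on this axis.

no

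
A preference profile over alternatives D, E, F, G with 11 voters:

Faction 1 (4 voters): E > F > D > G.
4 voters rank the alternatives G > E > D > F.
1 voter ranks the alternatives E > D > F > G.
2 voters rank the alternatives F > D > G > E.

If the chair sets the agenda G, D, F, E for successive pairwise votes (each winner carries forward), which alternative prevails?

E

Round 1: G vs D — 4–7, D advances.
Round 2: D vs F — 5–6, F advances.
Round 3: F vs E — 2–9, E advances.
E survives the agenda.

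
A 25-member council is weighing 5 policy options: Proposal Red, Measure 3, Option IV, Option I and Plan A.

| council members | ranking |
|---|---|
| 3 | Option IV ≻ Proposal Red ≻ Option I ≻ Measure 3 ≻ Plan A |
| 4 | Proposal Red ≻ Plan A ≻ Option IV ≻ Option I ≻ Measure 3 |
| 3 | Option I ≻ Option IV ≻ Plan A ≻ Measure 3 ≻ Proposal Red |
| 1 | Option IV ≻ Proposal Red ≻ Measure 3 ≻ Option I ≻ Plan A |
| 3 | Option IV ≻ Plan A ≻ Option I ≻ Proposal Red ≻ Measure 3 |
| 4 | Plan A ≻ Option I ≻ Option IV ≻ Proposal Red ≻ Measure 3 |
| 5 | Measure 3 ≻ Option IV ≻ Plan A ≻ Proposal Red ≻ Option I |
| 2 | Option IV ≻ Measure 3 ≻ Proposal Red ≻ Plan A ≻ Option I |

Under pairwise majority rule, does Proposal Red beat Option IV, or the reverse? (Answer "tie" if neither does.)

Ballots ranking Proposal Red above Option IV: 4.
Ballots ranking Option IV above Proposal Red: 25 − 4 = 21.
Option IV wins the head-to-head 21–4.

Option IV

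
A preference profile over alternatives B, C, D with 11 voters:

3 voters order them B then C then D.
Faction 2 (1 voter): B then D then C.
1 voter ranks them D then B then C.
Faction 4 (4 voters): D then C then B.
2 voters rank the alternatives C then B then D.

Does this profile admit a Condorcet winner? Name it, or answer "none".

Head-to-head results (11 voters):
B vs C: B is ranked higher on 3+1+1 = 5 ballots, C on 6. C wins 6–5.
B vs D: B is ranked higher on 3+1+2 = 6 ballots, D on 5. B wins 6–5.
C vs D: C preferred on 3+2 = 5 ballots; D wins 6–5.
Every alternative loses at least once (B loses to C; C loses to D; D loses to B). The majority relation contains the cycle B > D > C > B, so there is no Condorcet winner.

none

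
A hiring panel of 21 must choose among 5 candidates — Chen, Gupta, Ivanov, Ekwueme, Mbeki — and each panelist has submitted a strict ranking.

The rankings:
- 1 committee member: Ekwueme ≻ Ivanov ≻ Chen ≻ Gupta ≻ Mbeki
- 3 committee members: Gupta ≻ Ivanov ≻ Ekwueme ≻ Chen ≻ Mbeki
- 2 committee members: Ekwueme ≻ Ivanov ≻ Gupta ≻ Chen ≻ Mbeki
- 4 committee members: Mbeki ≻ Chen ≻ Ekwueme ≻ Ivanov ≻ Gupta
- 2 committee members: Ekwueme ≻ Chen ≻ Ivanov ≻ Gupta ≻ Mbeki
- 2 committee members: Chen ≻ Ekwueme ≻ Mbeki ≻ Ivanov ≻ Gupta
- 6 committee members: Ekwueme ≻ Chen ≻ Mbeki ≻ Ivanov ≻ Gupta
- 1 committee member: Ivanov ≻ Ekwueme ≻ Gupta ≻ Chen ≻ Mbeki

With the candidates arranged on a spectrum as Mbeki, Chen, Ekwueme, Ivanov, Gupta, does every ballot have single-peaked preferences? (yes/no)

yes

Axis positions: Mbeki=1, Chen=2, Ekwueme=3, Ivanov=4, Gupta=5.
Ballot type 1 (peak Ekwueme at position 3): ranking walks positions 3-4-2-5-1, expanding outward from the peak — single-peaked.
Ballot type 2 (peak Gupta at position 5): ranking walks positions 5-4-3-2-1, expanding outward from the peak — single-peaked.
Ballot type 3 (peak Ekwueme at position 3): ranking walks positions 3-4-5-2-1, expanding outward from the peak — single-peaked.
Ballot type 4 (peak Mbeki at position 1): ranking walks positions 1-2-3-4-5, expanding outward from the peak — single-peaked.
Ballot type 5 (peak Ekwueme at position 3): ranking walks positions 3-2-4-5-1, expanding outward from the peak — single-peaked.
Ballot type 6 (peak Chen at position 2): ranking walks positions 2-3-1-4-5, expanding outward from the peak — single-peaked.
Ballot type 7 (peak Ekwueme at position 3): ranking walks positions 3-2-1-4-5, expanding outward from the peak — single-peaked.
Ballot type 8 (peak Ivanov at position 4): ranking walks positions 4-3-5-2-1, expanding outward from the peak — single-peaked.
Every ranking is single-peaked on this axis.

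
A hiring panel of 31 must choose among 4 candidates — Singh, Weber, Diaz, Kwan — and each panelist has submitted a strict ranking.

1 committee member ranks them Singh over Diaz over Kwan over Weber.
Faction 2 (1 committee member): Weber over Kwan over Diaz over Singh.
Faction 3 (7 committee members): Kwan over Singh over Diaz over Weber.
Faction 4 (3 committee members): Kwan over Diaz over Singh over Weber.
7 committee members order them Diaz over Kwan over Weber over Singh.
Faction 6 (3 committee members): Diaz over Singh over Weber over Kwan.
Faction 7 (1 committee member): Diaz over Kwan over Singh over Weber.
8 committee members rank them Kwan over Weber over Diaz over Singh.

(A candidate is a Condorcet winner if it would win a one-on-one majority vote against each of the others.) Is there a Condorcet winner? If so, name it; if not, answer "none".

Pairwise majorities:
Singh vs Weber: Singh is ranked higher on 1+7+3+3+1 = 15 ballots, Weber on 16. Weber wins 16–15.
Singh vs Diaz: Singh is ranked higher on 1+7 = 8 ballots, Diaz on 23. Diaz wins 23–8.
Singh vs Kwan: Singh is ranked higher on 1+3 = 4 ballots, Kwan on 27. Kwan wins 27–4.
Weber vs Diaz: Weber preferred on 1+8 = 9 ballots; Diaz wins 22–9.
Weber vs Kwan: Weber is ranked higher on 1+3 = 4 ballots, Kwan on 27. Kwan wins 27–4.
Diaz–Kwan: Kwan 19–12.
Kwan defeats every rival head-to-head and is the Condorcet winner.

Kwan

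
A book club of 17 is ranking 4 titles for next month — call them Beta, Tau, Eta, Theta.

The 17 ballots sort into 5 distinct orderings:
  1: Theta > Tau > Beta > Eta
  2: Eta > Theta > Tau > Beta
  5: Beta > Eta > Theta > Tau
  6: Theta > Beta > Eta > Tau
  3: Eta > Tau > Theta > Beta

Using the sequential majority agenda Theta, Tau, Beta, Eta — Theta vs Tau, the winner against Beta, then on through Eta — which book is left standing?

Round 1: Theta vs Tau — 14–3, Theta advances.
Round 2: Theta vs Beta — 12–5, Theta advances.
Round 3: Theta vs Eta — 7–10, Eta advances.
The agenda winner is Eta.

Eta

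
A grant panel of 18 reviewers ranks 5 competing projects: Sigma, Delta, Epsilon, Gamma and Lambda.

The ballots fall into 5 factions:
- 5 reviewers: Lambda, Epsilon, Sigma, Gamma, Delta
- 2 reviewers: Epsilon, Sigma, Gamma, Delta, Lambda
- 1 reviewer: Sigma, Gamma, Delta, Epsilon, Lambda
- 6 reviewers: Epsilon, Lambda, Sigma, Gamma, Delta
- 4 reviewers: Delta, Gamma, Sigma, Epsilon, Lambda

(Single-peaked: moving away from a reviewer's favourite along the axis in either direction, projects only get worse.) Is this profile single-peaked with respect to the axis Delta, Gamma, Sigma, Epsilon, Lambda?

Axis positions: Delta=1, Gamma=2, Sigma=3, Epsilon=4, Lambda=5.
Faction 1 (peak Lambda at position 5): ranking walks positions 5-4-3-2-1, expanding outward from the peak — single-peaked.
Faction 2 (peak Epsilon at position 4): ranking walks positions 4-3-2-1-5, expanding outward from the peak — single-peaked.
Faction 3 (peak Sigma at position 3): ranking walks positions 3-2-1-4-5, expanding outward from the peak — single-peaked.
Faction 4 (peak Epsilon at position 4): ranking walks positions 4-5-3-2-1, expanding outward from the peak — single-peaked.
Faction 5 (peak Delta at position 1): ranking walks positions 1-2-3-4-5, expanding outward from the peak — single-peaked.
Every ranking is single-peaked on this axis.

yes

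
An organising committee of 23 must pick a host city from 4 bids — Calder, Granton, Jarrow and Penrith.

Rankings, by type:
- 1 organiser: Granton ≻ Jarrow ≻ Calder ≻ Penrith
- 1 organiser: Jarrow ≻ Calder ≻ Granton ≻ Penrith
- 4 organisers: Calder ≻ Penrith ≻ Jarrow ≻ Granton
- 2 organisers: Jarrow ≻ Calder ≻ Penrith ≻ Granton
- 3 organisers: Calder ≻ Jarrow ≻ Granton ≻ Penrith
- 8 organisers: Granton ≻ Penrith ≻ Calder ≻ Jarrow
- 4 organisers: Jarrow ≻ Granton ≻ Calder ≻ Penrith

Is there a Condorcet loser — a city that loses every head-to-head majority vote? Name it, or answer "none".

none

Pairwise majorities:
Calder vs Granton: Granton, 13–10.
Calder vs Jarrow: Calder is ranked higher on 4+3+8 = 15 ballots, Jarrow on 8. Calder wins 15–8.
Calder vs Penrith: Calder is ranked higher on 1+1+4+2+3+4 = 15 ballots, Penrith on 8. Calder wins 15–8.
Granton vs Jarrow: Jarrow, 14–9.
Granton vs Penrith: Granton wins 17–6.
Jarrow vs Penrith: 1+1+2+3+4 = 11 for Jarrow, 12 for Penrith — Penrith by 12–11.
No city is winless: Calder beats Jarrow; Granton beats Calder; Jarrow beats Granton; Penrith beats Jarrow. There is no Condorcet loser.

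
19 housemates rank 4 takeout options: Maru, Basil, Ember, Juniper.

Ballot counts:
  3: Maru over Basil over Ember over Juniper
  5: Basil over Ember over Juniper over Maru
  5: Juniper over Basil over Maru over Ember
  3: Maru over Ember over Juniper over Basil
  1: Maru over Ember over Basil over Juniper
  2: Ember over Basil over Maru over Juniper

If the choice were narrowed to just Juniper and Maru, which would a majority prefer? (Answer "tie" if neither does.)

Ballots ranking Juniper above Maru: 5 + 5 = 10.
Ballots ranking Maru above Juniper: 19 − 10 = 9.
Juniper wins the head-to-head 10–9.

Juniper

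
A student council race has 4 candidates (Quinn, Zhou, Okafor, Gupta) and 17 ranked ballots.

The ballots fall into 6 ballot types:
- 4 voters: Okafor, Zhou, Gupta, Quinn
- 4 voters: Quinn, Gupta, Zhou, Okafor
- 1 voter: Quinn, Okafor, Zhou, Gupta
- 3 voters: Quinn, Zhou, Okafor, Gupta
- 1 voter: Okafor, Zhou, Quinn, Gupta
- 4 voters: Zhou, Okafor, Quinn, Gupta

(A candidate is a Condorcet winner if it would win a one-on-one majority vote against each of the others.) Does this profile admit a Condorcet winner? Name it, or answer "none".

Head-to-head results (17 voters):
Quinn vs Zhou: Zhou wins 9–8.
Quinn vs Okafor: Okafor, 9–8.
Quinn vs Gupta: Quinn wins 13–4.
Zhou vs Okafor: Zhou is ranked higher on 4+3+4 = 11 ballots, Okafor on 6. Zhou wins 11–6.
Zhou vs Gupta: 4+1+3+1+4 = 13 for Zhou, 4 for Gupta — Zhou by 13–4.
Okafor vs Gupta: Okafor, 13–4.
Zhou wins every pairwise contest, so Zhou is the Condorcet winner.

Zhou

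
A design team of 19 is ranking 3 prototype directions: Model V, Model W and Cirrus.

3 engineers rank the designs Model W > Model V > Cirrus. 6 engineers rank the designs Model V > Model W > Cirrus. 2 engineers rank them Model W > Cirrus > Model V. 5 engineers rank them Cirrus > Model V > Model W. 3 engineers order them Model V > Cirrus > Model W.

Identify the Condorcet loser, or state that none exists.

Cirrus

Pairwise majorities:
Model V vs Model W: Model V, 14–5.
Model V vs Cirrus: 12 to 7, Model V.
Model W vs Cirrus: Model W preferred on 3+6+2 = 11 ballots; Model W wins 11–8.
Cirrus loses to every other design — it is the Condorcet loser.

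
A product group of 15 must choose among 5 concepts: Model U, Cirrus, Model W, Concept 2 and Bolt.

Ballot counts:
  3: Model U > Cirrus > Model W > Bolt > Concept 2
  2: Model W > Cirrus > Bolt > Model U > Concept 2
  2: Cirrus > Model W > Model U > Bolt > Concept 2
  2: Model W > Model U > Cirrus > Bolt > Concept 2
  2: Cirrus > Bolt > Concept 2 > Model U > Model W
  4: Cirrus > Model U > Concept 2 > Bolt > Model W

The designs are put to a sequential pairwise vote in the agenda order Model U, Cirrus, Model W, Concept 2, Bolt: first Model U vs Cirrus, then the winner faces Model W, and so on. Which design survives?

Cirrus

Round 1: Model U vs Cirrus — 5–10, Cirrus advances.
Round 2: Cirrus vs Model W — 11–4, Cirrus advances.
Round 3: Cirrus vs Concept 2 — 15–0, Cirrus advances.
Round 4: Cirrus vs Bolt — 15–0, Cirrus advances.
Cirrus survives the agenda.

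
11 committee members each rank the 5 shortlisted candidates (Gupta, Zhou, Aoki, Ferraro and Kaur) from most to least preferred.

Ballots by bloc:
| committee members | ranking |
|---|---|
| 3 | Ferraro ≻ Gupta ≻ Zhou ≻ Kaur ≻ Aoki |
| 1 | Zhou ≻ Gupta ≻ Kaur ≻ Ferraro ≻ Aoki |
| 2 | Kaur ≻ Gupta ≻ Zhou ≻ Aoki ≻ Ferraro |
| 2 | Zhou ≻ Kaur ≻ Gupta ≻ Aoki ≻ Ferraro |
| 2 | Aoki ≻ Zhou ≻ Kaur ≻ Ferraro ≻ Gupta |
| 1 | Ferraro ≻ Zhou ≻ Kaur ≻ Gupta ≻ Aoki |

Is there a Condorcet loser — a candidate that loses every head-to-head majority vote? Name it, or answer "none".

none

Pairwise majorities:
Gupta vs Zhou: Zhou wins 6–5.
Gupta vs Aoki: 9 to 2, Gupta.
Gupta vs Ferraro: Ferraro, 6–5.
Gupta vs Kaur: Gupta is ranked higher on 3+1 = 4 ballots, Kaur on 7. Kaur wins 7–4.
Zhou–Aoki: Zhou 9–2.
Zhou vs Ferraro: Zhou wins 7–4.
Zhou vs Kaur: Zhou, 9–2.
Aoki vs Ferraro: Aoki is ranked higher on 2+2+2 = 6 ballots, Ferraro on 5. Aoki wins 6–5.
Aoki–Kaur: Kaur 9–2.
Ferraro vs Kaur: 3+1 = 4 for Ferraro, 7 for Kaur — Kaur by 7–4.
No candidate is winless: Gupta beats Aoki; Zhou beats Gupta; Aoki beats Ferraro; Ferraro beats Gupta; Kaur beats Gupta. There is no Condorcet loser.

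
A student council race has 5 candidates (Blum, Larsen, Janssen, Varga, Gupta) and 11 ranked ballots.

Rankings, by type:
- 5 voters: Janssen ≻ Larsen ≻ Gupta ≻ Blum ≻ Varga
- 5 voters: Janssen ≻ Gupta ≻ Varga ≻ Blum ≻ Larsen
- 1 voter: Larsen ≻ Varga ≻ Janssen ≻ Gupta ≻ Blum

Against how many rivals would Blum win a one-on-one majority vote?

0

Blum against each rival (11 voters):
Blum–Larsen: Larsen 6–5.
Blum vs Janssen: Blum is ranked higher on 0 ballots, Janssen on 11. Janssen wins 11–0.
Blum–Varga: Varga 6–5.
Blum vs Gupta: 0 to 11, Gupta.
Blum beats no one; loses to Larsen, Janssen, Varga, Gupta — 0 pairwise wins.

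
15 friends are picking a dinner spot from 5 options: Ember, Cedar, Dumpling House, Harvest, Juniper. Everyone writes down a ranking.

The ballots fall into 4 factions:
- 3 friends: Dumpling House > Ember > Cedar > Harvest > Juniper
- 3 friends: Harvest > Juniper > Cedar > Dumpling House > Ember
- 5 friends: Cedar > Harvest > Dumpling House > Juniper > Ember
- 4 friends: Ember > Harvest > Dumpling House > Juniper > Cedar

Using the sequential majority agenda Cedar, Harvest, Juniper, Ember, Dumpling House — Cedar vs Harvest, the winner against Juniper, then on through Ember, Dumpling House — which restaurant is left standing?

Round 1: Cedar vs Harvest — 8–7, Cedar advances.
Round 2: Cedar vs Juniper — 8–7, Cedar advances.
Round 3: Cedar vs Ember — 8–7, Cedar advances.
Round 4: Cedar vs Dumpling House — 8–7, Cedar advances.
The agenda winner is Cedar.

Cedar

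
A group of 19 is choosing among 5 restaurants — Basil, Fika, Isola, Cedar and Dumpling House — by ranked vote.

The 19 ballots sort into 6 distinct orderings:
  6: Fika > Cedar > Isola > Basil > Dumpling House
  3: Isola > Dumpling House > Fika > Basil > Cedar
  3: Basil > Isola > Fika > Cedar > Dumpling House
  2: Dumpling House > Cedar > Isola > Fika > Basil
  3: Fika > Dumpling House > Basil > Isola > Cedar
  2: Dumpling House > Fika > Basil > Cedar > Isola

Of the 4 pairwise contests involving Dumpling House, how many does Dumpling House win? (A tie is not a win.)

Dumpling House against each rival (19 friends):
Dumpling House vs Basil: 10 to 9, Dumpling House.
Dumpling House vs Fika: Dumpling House preferred on 3+2+2 = 7 ballots; Fika wins 12–7.
Dumpling House vs Isola: 2+3+2 = 7 for Dumpling House, 12 for Isola — Isola by 12–7.
Dumpling House vs Cedar: Dumpling House is ranked higher on 3+2+3+2 = 10 ballots, Cedar on 9. Dumpling House wins 10–9.
Dumpling House beats Basil, Cedar; loses to Fika, Isola — 2 pairwise wins.

2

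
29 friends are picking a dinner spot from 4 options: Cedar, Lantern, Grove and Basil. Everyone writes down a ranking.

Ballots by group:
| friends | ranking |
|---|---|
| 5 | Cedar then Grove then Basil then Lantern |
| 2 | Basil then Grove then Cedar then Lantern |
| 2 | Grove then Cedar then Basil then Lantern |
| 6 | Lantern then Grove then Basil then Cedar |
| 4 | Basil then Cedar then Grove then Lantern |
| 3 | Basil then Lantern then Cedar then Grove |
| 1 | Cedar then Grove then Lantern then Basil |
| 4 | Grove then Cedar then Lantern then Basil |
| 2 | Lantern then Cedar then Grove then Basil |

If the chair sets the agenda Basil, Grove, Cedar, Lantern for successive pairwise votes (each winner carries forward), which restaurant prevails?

Cedar

Round 1: Basil vs Grove — 9–20, Grove advances.
Round 2: Grove vs Cedar — 14–15, Cedar advances.
Round 3: Cedar vs Lantern — 18–11, Cedar advances.
The agenda winner is Cedar.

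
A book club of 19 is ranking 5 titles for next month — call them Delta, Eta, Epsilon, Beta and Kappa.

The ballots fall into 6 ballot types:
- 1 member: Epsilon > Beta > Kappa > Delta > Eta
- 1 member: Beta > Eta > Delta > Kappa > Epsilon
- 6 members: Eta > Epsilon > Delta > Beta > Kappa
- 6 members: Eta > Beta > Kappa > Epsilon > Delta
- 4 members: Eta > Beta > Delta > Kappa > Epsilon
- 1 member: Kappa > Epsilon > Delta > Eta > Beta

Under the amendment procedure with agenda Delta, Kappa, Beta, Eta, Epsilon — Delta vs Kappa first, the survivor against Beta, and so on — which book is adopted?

Round 1: Delta vs Kappa — 11–8, Delta advances.
Round 2: Delta vs Beta — 7–12, Beta advances.
Round 3: Beta vs Eta — 2–17, Eta advances.
Round 4: Eta vs Epsilon — 17–2, Eta advances.
The agenda winner is Eta.

Eta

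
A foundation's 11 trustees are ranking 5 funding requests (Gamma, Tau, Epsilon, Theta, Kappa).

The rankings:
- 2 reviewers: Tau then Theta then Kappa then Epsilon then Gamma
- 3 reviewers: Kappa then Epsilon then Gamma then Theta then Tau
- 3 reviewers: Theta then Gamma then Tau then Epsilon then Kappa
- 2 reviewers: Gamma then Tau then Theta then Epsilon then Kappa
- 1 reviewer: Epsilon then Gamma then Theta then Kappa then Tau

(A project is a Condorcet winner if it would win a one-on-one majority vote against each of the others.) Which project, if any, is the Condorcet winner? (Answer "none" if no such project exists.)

Pairwise majorities:
Gamma vs Tau: 3+3+2+1 = 9 for Gamma, 2 for Tau — Gamma by 9–2.
Gamma vs Epsilon: 3+2 = 5 for Gamma, 6 for Epsilon — Epsilon by 6–5.
Gamma vs Theta: 6 to 5, Gamma.
Gamma vs Kappa: Gamma preferred on 3+2+1 = 6 ballots; Gamma wins 6–5.
Tau vs Epsilon: Tau is ranked higher on 2+3+2 = 7 ballots, Epsilon on 4. Tau wins 7–4.
Tau vs Theta: Tau preferred on 2+2 = 4 ballots; Theta wins 7–4.
Tau vs Kappa: Tau preferred on 2+3+2 = 7 ballots; Tau wins 7–4.
Epsilon vs Theta: 4 to 7, Theta.
Epsilon vs Kappa: 3+2+1 = 6 for Epsilon, 5 for Kappa — Epsilon by 6–5.
Theta vs Kappa: 8 to 3, Theta.
Every project loses at least once (Gamma loses to Epsilon; Tau loses to Gamma; Epsilon loses to Tau; Theta loses to Gamma; Kappa loses to Gamma). The majority relation contains the cycle Gamma → Tau → Epsilon → Gamma, so there is no Condorcet winner.

none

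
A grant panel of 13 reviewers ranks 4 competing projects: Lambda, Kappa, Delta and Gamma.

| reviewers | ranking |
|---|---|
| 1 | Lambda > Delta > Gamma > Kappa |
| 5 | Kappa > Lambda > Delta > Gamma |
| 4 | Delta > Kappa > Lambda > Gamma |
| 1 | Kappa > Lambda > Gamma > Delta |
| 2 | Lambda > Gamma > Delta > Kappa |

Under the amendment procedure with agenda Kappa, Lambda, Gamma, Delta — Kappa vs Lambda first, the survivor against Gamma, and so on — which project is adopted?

Round 1: Kappa vs Lambda — 10–3, Kappa advances.
Round 2: Kappa vs Gamma — 10–3, Kappa advances.
Round 3: Kappa vs Delta — 6–7, Delta advances.
The agenda winner is Delta.

Delta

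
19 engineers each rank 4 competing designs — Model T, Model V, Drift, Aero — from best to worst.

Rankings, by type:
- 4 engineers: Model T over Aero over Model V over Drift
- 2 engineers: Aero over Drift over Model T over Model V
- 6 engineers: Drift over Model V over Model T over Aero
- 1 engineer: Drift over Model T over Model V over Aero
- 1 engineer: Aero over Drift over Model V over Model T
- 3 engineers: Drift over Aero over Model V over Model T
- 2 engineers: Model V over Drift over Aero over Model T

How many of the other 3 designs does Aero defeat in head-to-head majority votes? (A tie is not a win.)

Aero against each rival (19 engineers):
Aero vs Model T: Model T, 11–8.
Aero vs Model V: Aero preferred on 4+2+1+3 = 10 ballots; Aero wins 10–9.
Aero vs Drift: 7 to 12, Drift.
Aero beats Model V; loses to Model T, Drift — 1 pairwise win.

1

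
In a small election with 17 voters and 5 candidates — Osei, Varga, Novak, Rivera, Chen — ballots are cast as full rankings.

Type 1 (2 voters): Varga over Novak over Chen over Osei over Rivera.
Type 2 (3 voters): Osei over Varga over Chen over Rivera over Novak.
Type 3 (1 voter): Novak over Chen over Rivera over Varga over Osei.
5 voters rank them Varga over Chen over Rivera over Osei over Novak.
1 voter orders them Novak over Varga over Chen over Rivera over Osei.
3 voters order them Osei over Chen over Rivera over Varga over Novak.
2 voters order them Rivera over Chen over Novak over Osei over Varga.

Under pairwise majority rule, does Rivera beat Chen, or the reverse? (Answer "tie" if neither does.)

Chen

Ballots ranking Rivera above Chen: 2.
Ballots ranking Chen above Rivera: 17 − 2 = 15.
Chen wins the head-to-head 15–2.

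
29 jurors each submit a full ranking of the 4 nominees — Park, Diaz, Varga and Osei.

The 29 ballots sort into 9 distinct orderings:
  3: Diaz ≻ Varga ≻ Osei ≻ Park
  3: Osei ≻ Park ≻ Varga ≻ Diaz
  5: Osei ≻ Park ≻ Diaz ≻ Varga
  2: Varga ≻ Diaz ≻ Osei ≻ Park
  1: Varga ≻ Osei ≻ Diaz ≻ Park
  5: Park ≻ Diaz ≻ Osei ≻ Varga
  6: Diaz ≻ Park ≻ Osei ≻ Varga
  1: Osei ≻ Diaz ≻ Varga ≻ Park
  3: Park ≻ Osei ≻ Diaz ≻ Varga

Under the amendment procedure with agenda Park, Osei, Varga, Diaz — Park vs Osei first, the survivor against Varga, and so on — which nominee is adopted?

Round 1: Park vs Osei — 14–15, Osei advances.
Round 2: Osei vs Varga — 23–6, Osei advances.
Round 3: Osei vs Diaz — 13–16, Diaz advances.
The agenda winner is Diaz.

Diaz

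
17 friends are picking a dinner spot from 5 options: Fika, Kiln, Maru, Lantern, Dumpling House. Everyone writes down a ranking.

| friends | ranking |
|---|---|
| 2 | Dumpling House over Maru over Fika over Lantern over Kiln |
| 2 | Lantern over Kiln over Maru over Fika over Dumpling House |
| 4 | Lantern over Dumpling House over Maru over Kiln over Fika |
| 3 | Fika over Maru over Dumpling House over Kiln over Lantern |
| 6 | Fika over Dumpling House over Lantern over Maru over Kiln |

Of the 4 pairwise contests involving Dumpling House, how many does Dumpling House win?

3

Dumpling House against each rival (17 friends):
Dumpling House vs Fika: 2+4 = 6 for Dumpling House, 11 for Fika — Fika by 11–6.
Dumpling House vs Kiln: Dumpling House, 15–2.
Dumpling House vs Maru: Dumpling House wins 12–5.
Dumpling House–Lantern: Dumpling House 11–6.
Dumpling House beats Kiln, Maru, Lantern; loses to Fika — 3 pairwise wins.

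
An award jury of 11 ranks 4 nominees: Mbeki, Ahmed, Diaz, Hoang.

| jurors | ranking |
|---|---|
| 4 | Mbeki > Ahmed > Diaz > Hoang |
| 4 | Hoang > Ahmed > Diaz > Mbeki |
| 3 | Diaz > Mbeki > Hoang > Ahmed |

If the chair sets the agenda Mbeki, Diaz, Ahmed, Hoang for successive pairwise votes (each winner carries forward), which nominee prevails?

Round 1: Mbeki vs Diaz — 4–7, Diaz advances.
Round 2: Diaz vs Ahmed — 3–8, Ahmed advances.
Round 3: Ahmed vs Hoang — 4–7, Hoang advances.
Hoang survives the agenda.

Hoang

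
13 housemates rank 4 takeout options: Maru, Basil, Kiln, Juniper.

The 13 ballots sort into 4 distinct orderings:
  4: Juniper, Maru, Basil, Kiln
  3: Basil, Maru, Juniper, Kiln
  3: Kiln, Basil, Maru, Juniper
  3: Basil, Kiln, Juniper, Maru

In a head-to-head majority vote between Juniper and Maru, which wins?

Juniper

Ballots ranking Juniper above Maru: 4 + 3 = 7.
Ballots ranking Maru above Juniper: 13 − 7 = 6.
Juniper wins the head-to-head 7–6.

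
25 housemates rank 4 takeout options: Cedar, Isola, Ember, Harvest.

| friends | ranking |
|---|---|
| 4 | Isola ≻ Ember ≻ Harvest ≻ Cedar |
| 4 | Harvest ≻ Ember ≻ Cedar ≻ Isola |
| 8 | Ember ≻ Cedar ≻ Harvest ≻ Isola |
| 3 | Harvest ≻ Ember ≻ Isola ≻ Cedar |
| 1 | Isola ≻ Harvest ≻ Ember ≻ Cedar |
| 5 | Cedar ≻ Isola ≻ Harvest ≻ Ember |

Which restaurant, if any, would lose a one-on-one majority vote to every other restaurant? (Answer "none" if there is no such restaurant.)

Isola

Pairwise majorities:
Cedar vs Isola: Cedar, 17–8.
Cedar vs Ember: Ember, 20–5.
Cedar–Harvest: Cedar 13–12.
Isola–Ember: Ember 15–10.
Isola vs Harvest: 4+1+5 = 10 for Isola, 15 for Harvest — Harvest by 15–10.
Ember–Harvest: Harvest 13–12.
Only Isola has no wins; Isola is the Condorcet loser.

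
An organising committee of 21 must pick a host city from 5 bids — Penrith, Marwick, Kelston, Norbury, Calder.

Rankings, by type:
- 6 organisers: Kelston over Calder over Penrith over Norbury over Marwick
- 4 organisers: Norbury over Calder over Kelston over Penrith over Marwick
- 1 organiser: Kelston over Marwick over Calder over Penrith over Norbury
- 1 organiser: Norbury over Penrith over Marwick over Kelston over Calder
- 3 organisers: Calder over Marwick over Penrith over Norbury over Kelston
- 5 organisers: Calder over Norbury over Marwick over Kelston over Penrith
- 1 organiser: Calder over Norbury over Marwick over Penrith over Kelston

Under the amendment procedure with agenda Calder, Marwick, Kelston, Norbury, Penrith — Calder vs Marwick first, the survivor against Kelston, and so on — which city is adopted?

Round 1: Calder vs Marwick — 19–2, Calder advances.
Round 2: Calder vs Kelston — 13–8, Calder advances.
Round 3: Calder vs Norbury — 16–5, Calder advances.
Round 4: Calder vs Penrith — 20–1, Calder advances.
The agenda winner is Calder.

Calder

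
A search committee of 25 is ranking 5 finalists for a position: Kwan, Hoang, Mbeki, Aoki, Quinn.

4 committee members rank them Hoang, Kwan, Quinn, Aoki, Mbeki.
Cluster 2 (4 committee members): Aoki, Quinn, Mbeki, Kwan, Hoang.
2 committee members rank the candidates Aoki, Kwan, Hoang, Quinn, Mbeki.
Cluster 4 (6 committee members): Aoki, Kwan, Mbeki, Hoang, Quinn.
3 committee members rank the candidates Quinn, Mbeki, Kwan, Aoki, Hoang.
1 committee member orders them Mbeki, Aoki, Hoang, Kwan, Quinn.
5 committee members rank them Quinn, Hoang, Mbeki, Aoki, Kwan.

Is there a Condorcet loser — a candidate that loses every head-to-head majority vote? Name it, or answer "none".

none

Pairwise majorities:
Kwan vs Hoang: Kwan preferred on 4+2+6+3 = 15 ballots; Kwan wins 15–10.
Kwan vs Mbeki: Mbeki wins 13–12.
Kwan vs Aoki: Aoki wins 18–7.
Kwan–Quinn: Kwan 13–12.
Hoang vs Mbeki: Hoang preferred on 4+2+5 = 11 ballots; Mbeki wins 14–11.
Hoang vs Aoki: Hoang is ranked higher on 4+5 = 9 ballots, Aoki on 16. Aoki wins 16–9.
Hoang vs Quinn: 4+2+6+1 = 13 for Hoang, 12 for Quinn — Hoang by 13–12.
Mbeki vs Aoki: Mbeki preferred on 3+1+5 = 9 ballots; Aoki wins 16–9.
Mbeki vs Quinn: 6+1 = 7 for Mbeki, 18 for Quinn — Quinn by 18–7.
Aoki vs Quinn: Aoki is ranked higher on 4+2+6+1 = 13 ballots, Quinn on 12. Aoki wins 13–12.
No candidate is winless: Kwan beats Hoang; Hoang beats Quinn; Mbeki beats Kwan; Aoki beats Kwan; Quinn beats Mbeki. There is no Condorcet loser.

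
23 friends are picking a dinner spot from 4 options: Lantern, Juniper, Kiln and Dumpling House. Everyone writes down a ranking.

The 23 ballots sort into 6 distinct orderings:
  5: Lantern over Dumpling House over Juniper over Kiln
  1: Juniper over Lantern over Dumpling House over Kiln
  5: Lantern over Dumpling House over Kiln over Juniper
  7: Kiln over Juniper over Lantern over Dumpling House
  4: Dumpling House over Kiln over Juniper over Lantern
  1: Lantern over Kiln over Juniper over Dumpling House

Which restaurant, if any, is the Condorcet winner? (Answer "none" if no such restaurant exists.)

Check each pair by majority over 23 ballots:
Lantern vs Juniper: Juniper wins 12–11.
Lantern vs Kiln: Lantern, 12–11.
Lantern vs Dumpling House: Lantern, 19–4.
Juniper vs Kiln: Kiln wins 17–6.
Juniper–Dumpling House: Dumpling House 14–9.
Kiln–Dumpling House: Dumpling House 15–8.
Every restaurant loses at least once (Lantern loses to Juniper; Juniper loses to Kiln; Kiln loses to Lantern; Dumpling House loses to Lantern). The majority relation contains the cycle Lantern → Kiln → Juniper → Lantern, so there is no Condorcet winner.

none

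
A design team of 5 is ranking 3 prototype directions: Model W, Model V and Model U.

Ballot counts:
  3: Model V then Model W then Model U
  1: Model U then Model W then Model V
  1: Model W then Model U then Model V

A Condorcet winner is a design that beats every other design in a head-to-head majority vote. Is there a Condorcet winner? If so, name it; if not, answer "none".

Head-to-head results (5 engineers):
Model W vs Model V: Model V, 3–2.
Model W vs Model U: Model W wins 4–1.
Model V vs Model U: Model V, 3–2.
Only Model V has no losses; Model V is the Condorcet winner.

Model V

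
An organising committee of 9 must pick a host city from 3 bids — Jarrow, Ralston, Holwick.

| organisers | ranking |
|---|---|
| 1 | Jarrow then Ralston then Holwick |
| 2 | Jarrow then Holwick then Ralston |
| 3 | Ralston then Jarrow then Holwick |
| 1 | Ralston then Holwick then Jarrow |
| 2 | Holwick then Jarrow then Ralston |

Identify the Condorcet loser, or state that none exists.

Holwick

Pairwise majorities:
Jarrow vs Ralston: Jarrow, 5–4.
Jarrow vs Holwick: Jarrow wins 6–3.
Ralston vs Holwick: Ralston is ranked higher on 1+3+1 = 5 ballots, Holwick on 4. Ralston wins 5–4.
Holwick loses to every other city — it is the Condorcet loser.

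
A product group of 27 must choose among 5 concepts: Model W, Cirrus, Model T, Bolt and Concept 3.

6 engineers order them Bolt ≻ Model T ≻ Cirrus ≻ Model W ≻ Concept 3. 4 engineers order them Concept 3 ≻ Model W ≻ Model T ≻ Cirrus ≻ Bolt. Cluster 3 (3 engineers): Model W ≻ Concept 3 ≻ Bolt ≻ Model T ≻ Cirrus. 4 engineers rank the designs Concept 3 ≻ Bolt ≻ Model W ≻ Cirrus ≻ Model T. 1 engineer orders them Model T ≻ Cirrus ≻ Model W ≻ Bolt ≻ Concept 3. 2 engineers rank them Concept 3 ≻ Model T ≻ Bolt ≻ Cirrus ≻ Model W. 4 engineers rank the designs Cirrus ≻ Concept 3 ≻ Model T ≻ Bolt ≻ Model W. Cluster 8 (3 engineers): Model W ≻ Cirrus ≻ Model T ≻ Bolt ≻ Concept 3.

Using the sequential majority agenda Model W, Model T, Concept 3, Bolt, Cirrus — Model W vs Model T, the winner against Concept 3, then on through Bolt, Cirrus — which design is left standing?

Cirrus

Round 1: Model W vs Model T — 14–13, Model W advances.
Round 2: Model W vs Concept 3 — 13–14, Concept 3 advances.
Round 3: Concept 3 vs Bolt — 17–10, Concept 3 advances.
Round 4: Concept 3 vs Cirrus — 13–14, Cirrus advances.
Cirrus survives the agenda.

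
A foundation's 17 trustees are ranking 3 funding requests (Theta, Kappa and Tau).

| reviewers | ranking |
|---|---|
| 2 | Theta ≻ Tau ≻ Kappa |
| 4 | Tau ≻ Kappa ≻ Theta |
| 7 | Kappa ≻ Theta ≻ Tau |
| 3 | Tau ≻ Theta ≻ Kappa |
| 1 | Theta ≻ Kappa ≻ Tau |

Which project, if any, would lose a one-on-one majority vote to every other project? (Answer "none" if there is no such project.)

Pairwise majorities:
Theta vs Kappa: Kappa, 11–6.
Theta vs Tau: Theta preferred on 2+7+1 = 10 ballots; Theta wins 10–7.
Kappa vs Tau: Kappa preferred on 7+1 = 8 ballots; Tau wins 9–8.
Each project has at least one pairwise win (Theta beats Tau; Kappa beats Theta; Tau beats Kappa) — no Condorcet loser.

none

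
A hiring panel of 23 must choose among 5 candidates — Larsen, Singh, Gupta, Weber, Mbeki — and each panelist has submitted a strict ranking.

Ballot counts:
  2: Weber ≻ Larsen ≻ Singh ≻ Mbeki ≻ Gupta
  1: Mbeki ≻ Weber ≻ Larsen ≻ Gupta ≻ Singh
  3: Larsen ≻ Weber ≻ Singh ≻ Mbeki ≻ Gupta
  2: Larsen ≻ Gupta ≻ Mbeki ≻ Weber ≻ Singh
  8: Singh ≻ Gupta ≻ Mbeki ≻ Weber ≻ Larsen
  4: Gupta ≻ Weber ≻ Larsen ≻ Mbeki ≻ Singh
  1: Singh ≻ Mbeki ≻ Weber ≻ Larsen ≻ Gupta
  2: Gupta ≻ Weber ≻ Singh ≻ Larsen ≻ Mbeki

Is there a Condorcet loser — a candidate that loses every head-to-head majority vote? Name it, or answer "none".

Pairwise majorities:
Larsen–Singh: Larsen 12–11.
Larsen vs Gupta: 9 to 14, Gupta.
Larsen vs Weber: 3+2 = 5 for Larsen, 18 for Weber — Weber by 18–5.
Larsen vs Mbeki: 13 to 10, Larsen.
Singh vs Gupta: Singh preferred on 2+3+8+1 = 14 ballots; Singh wins 14–9.
Singh vs Weber: Weber, 14–9.
Singh vs Mbeki: Singh wins 16–7.
Gupta–Weber: Gupta 16–7.
Gupta vs Mbeki: 16 to 7, Gupta.
Weber vs Mbeki: Mbeki wins 12–11.
Each candidate has at least one pairwise win (Larsen beats Singh; Singh beats Gupta; Gupta beats Larsen; Weber beats Larsen; Mbeki beats Weber) — no Condorcet loser.

none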